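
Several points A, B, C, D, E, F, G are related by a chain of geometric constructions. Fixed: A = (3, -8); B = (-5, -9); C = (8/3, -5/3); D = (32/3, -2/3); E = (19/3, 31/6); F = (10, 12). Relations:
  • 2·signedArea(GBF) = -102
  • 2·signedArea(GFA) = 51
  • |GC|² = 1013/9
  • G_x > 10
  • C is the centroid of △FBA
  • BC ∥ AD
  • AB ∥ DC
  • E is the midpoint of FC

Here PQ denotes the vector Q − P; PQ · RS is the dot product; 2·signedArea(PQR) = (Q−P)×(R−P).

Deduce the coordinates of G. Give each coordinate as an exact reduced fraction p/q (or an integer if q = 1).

1. G_x = 31/3  [2·signedArea(GFA) = 51 ∩ 2·signedArea(GBF) = -102]
2. G_y = 17/3  [2·signedArea(GFA) = 51 ∩ 2·signedArea(GBF) = -102]
   → G = (31/3, 17/3)

G = (31/3, 17/3)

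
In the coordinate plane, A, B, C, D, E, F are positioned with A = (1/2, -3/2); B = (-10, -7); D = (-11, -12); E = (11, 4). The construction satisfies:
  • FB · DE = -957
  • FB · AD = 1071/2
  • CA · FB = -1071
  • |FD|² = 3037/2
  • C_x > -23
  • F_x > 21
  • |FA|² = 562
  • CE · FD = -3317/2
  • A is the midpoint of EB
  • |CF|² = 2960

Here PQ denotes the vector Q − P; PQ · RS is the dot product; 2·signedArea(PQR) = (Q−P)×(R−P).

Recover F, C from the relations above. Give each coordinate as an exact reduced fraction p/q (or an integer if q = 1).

C = (-45/2, -45/2)
F = (43/2, 19/2)

1. F_x = 43/2  [FB · AD = 1071/2 ∩ FB · DE = -957]
2. F_y = 19/2  [FB · AD = 1071/2 ∩ FB · DE = -957]
   → F = (43/2, 19/2)
3. C_x = -45/2  [CE · FD = -3317/2 ∩ CA · FB = -1071]
4. C_y = -45/2  [CE · FD = -3317/2 ∩ CA · FB = -1071]
   → C = (-45/2, -45/2)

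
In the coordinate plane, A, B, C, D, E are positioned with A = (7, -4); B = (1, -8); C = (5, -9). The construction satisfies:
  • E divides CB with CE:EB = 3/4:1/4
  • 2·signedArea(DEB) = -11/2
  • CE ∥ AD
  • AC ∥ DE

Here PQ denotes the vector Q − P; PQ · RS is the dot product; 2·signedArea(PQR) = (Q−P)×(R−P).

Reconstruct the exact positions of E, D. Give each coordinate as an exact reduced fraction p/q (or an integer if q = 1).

1. E_x = 2  [E divides CB with CE:EB = 3/4:1/4]
2. E_y = -33/4  [E divides CB with CE:EB = 3/4:1/4]
   → E = (2, -33/4)
3. D_x = 4  [AC ∥ DE ∩ CE ∥ AD]
4. D_y = -13/4  [AC ∥ DE ∩ CE ∥ AD]
   → D = (4, -13/4)

D = (4, -13/4)
E = (2, -33/4)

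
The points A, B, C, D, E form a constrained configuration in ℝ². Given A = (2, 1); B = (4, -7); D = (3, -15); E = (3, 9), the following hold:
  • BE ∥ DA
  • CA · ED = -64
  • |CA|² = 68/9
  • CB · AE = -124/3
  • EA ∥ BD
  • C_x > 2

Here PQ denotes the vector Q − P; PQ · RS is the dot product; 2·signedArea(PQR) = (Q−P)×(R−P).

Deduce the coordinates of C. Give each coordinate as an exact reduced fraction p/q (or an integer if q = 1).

1. C_x = 8/3  [CA · ED = -64 ∩ CB · AE = -124/3]
2. C_y = -5/3  [CA · ED = -64 ∩ CB · AE = -124/3]
   → C = (8/3, -5/3)

C = (8/3, -5/3)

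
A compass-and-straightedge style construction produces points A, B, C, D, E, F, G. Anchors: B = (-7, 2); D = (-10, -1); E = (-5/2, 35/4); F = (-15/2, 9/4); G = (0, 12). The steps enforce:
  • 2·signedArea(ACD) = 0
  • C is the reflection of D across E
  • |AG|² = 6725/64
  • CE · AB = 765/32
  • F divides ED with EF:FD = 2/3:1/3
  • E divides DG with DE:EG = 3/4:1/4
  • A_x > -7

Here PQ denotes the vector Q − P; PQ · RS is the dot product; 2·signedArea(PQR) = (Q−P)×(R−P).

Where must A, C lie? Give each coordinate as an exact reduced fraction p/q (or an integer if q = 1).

1. C_x = 5  [C is the reflection of D across E]
2. C_y = 37/2  [C is the reflection of D across E]
   → C = (5, 37/2)
3. A_x = -25/4  [2·signedArea(ACD) = 0 ∩ CE · AB = 765/32]
4. A_y = 31/8  [2·signedArea(ACD) = 0 ∩ CE · AB = 765/32]
   → A = (-25/4, 31/8)

A = (-25/4, 31/8)
C = (5, 37/2)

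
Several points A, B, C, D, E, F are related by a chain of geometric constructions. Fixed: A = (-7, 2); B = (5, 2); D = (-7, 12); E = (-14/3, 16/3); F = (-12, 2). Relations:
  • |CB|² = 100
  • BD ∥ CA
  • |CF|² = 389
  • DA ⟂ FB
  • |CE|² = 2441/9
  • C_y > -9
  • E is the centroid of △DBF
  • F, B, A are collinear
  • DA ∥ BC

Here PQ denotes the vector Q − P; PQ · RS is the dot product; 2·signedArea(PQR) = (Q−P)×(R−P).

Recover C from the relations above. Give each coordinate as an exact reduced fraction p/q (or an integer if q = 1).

1. C_x = 5  [BD ∥ CA ∩ DA ∥ BC]
2. C_y = -8  [BD ∥ CA ∩ DA ∥ BC]
   → C = (5, -8)

C = (5, -8)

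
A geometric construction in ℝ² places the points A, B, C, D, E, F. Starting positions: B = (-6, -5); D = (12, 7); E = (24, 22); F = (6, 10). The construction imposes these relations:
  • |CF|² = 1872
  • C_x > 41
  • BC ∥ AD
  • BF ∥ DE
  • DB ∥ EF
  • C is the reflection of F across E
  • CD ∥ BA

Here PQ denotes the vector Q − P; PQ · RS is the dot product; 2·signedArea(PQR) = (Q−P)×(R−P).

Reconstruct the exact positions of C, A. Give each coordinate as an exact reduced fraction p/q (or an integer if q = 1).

A = (-36, -32)
C = (42, 34)

1. C_x = 42  [C is the reflection of F across E]
2. C_y = 34  [C is the reflection of F across E]
   → C = (42, 34)
3. A_x = -36  [BC ∥ AD ∩ CD ∥ BA]
4. A_y = -32  [BC ∥ AD ∩ CD ∥ BA]
   → A = (-36, -32)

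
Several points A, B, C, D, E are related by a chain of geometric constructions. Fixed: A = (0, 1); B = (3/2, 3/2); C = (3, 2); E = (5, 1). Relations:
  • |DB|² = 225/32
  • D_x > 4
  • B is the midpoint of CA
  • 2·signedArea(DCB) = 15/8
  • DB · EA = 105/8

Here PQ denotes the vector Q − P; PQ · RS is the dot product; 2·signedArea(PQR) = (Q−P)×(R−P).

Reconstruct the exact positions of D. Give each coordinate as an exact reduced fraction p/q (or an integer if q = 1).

D = (33/8, 9/8)

1. D_x = 33/8  [2·signedArea(DCB) = 15/8 ∩ DB · EA = 105/8]
2. D_y = 9/8  [2·signedArea(DCB) = 15/8 ∩ DB · EA = 105/8]
   → D = (33/8, 9/8)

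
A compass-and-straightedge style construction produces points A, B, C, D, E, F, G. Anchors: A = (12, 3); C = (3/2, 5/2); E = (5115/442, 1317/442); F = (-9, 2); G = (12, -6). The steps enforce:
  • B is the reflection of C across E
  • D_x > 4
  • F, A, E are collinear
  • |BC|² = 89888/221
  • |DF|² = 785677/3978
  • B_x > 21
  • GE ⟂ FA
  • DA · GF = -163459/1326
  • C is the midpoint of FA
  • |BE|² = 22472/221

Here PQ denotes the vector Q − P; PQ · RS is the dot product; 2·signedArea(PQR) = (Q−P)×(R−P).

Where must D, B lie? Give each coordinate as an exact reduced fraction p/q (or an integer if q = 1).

B = (9567/442, 1529/442)
D = (2147/442, -451/1326)

1. D_x = 2147/442  [line 21·x + -8·y + -138869/1326 = 0 ∩ |DF|² = 785677/3978]
2. D_y = -451/1326  [line 21·x + -8·y + -138869/1326 = 0 ∩ |DF|² = 785677/3978]
   → D = (2147/442, -451/1326)
3. B_x = 9567/442  [B is the reflection of C across E]
4. B_y = 1529/442  [B is the reflection of C across E]
   → B = (9567/442, 1529/442)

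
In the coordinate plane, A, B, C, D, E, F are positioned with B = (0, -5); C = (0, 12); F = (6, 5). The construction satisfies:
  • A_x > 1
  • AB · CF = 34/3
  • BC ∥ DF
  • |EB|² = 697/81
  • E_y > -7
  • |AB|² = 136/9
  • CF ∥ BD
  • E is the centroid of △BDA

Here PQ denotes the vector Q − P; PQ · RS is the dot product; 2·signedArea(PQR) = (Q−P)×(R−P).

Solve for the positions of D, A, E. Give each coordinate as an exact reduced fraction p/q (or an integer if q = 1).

1. D_x = 6  [BC ∥ DF ∩ CF ∥ BD]
2. D_y = -12  [BC ∥ DF ∩ CF ∥ BD]
   → D = (6, -12)
3. A_x = 2  [line -6·x + 7·y + 71/3 = 0 ∩ |AB|² = 136/9]
4. A_y = -5/3  [line -6·x + 7·y + 71/3 = 0 ∩ |AB|² = 136/9]
   → A = (2, -5/3)
5. E_x = 8/3  [E is the centroid of △BDA]
6. E_y = -56/9  [E is the centroid of △BDA]
   → E = (8/3, -56/9)

A = (2, -5/3)
D = (6, -12)
E = (8/3, -56/9)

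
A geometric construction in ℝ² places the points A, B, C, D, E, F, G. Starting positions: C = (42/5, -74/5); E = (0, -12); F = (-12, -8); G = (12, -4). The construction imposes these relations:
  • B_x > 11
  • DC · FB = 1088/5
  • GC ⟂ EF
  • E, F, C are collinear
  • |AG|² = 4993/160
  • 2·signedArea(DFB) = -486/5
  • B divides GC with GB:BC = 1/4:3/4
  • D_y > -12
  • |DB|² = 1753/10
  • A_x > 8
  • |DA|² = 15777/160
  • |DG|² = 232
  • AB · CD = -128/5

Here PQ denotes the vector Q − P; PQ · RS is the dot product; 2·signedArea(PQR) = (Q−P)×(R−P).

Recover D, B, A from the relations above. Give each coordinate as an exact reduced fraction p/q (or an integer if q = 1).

A = (321/40, -317/40)
B = (111/10, -67/10)
D = (-6/5, -58/5)

1. B_x = 111/10  [B divides GC with GB:BC = 1/4:3/4]
2. B_y = -67/10  [B divides GC with GB:BC = 1/4:3/4]
   → B = (111/10, -67/10)
3. D_x = -6/5  [2·signedArea(DFB) = -486/5 ∩ DC · FB = 1088/5]
4. D_y = -58/5  [2·signedArea(DFB) = -486/5 ∩ DC · FB = 1088/5]
   → D = (-6/5, -58/5)
5. A_x = 321/40  [line 48/5·x + -16/5·y + -512/5 = 0 ∩ |DA|² = 15777/160]
6. A_y = -317/40  [line 48/5·x + -16/5·y + -512/5 = 0 ∩ |DA|² = 15777/160]
   → A = (321/40, -317/40)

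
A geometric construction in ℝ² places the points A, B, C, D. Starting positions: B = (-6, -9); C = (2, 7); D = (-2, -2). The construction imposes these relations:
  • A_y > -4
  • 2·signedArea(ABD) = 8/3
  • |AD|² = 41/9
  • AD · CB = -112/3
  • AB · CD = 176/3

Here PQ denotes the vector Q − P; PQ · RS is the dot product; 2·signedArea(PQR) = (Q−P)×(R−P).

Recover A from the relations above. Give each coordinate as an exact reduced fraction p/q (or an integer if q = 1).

1. A_x = -10/3  [2·signedArea(ABD) = 8/3 ∩ AB · CD = 176/3]
2. A_y = -11/3  [2·signedArea(ABD) = 8/3 ∩ AB · CD = 176/3]
   → A = (-10/3, -11/3)

A = (-10/3, -11/3)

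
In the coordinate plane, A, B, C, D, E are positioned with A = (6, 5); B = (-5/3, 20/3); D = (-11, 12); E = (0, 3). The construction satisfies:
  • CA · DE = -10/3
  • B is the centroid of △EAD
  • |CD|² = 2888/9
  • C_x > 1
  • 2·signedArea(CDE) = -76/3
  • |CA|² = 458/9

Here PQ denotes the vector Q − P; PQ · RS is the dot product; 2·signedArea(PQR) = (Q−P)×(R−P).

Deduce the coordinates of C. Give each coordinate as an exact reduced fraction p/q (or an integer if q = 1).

1. C_x = 5/3  [2·signedArea(CDE) = -76/3 ∩ CA · DE = -10/3]
2. C_y = -2/3  [2·signedArea(CDE) = -76/3 ∩ CA · DE = -10/3]
   → C = (5/3, -2/3)

C = (5/3, -2/3)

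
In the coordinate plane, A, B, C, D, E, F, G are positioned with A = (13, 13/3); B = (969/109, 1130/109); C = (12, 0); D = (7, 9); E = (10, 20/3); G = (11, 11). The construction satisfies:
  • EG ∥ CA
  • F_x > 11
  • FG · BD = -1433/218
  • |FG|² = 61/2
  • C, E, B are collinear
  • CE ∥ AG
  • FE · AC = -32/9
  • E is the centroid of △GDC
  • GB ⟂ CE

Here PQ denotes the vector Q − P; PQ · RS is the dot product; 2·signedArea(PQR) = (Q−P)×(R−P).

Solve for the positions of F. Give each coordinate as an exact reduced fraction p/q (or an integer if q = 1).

F = (23/2, 11/2)

1. F_x = 23/2  [FE · AC = -32/9 ∩ FG · BD = -1433/218]
2. F_y = 11/2  [FE · AC = -32/9 ∩ FG · BD = -1433/218]
   → F = (23/2, 11/2)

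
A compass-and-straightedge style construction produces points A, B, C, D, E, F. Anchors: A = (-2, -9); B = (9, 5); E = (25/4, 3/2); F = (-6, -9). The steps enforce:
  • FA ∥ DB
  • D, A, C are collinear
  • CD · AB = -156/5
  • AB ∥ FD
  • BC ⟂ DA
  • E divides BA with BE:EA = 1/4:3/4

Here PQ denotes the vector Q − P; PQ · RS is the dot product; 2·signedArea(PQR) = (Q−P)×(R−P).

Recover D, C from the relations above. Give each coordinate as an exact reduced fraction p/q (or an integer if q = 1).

1. D_x = 5  [FA ∥ DB ∩ AB ∥ FD]
2. D_y = 5  [FA ∥ DB ∩ AB ∥ FD]
   → D = (5, 5)
3. C_x = 29/5  [D, A, C are collinear ∩ BC ⟂ DA]
4. C_y = 33/5  [D, A, C are collinear ∩ BC ⟂ DA]
   → C = (29/5, 33/5)

C = (29/5, 33/5)
D = (5, 5)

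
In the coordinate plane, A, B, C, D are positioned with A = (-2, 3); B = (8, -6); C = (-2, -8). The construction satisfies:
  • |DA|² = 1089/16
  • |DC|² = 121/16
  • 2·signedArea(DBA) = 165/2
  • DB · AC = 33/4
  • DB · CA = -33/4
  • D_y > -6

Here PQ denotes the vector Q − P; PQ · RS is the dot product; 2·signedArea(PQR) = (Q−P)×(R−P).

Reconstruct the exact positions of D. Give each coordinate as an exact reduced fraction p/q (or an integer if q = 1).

1. D_x = -2  [2·signedArea(DBA) = 165/2 ∩ DB · AC = 33/4]
2. D_y = -21/4  [2·signedArea(DBA) = 165/2 ∩ DB · AC = 33/4]
   → D = (-2, -21/4)

D = (-2, -21/4)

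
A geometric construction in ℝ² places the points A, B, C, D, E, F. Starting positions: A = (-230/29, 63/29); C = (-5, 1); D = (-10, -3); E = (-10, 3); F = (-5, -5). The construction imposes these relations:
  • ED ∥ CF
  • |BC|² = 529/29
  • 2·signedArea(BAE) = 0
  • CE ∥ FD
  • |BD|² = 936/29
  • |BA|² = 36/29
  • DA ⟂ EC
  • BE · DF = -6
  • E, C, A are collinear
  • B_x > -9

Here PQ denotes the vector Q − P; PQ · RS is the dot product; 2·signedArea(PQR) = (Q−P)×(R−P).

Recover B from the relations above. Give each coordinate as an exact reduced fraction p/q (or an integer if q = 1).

B = (-260/29, 75/29)

1. B_x = -260/29  [2·signedArea(BAE) = 0 ∩ BE · DF = -6]
2. B_y = 75/29  [2·signedArea(BAE) = 0 ∩ BE · DF = -6]
   → B = (-260/29, 75/29)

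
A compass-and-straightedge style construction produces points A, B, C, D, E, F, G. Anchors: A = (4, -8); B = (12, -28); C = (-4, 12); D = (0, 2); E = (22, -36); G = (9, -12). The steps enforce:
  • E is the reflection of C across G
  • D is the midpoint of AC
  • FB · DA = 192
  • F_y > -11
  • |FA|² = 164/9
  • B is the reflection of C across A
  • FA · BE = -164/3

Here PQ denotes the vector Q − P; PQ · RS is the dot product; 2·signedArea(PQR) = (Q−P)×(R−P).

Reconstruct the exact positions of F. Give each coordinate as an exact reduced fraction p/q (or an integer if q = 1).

F = (22/3, -32/3)

1. F_x = 22/3  [FB · DA = 192 ∩ FA · BE = -164/3]
2. F_y = -32/3  [FB · DA = 192 ∩ FA · BE = -164/3]
   → F = (22/3, -32/3)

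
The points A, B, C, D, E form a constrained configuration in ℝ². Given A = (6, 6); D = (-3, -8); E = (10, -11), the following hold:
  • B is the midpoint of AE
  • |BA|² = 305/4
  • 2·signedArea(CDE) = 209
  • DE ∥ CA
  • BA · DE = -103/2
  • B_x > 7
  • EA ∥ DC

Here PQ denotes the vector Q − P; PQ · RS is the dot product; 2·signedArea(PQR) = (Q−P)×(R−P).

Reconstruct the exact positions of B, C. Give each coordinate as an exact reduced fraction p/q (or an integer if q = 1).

1. B_x = 8  [B is the midpoint of AE]
2. B_y = -5/2  [B is the midpoint of AE]
   → B = (8, -5/2)
3. C_x = -7  [DE ∥ CA ∩ EA ∥ DC]
4. C_y = 9  [DE ∥ CA ∩ EA ∥ DC]
   → C = (-7, 9)

B = (8, -5/2)
C = (-7, 9)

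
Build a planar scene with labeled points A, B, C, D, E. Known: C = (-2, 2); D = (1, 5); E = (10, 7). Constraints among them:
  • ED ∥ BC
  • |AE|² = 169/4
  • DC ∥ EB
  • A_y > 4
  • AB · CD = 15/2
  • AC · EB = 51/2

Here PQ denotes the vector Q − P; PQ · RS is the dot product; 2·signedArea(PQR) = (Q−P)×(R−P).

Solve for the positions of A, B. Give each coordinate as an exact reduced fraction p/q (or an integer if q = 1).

1. B_x = 7  [ED ∥ BC ∩ DC ∥ EB]
2. B_y = 4  [ED ∥ BC ∩ DC ∥ EB]
   → B = (7, 4)
3. A_x = 4  [line -3·x + -3·y + 51/2 = 0 ∩ |AE|² = 169/4]
4. A_y = 9/2  [line -3·x + -3·y + 51/2 = 0 ∩ |AE|² = 169/4]
   → A = (4, 9/2)

A = (4, 9/2)
B = (7, 4)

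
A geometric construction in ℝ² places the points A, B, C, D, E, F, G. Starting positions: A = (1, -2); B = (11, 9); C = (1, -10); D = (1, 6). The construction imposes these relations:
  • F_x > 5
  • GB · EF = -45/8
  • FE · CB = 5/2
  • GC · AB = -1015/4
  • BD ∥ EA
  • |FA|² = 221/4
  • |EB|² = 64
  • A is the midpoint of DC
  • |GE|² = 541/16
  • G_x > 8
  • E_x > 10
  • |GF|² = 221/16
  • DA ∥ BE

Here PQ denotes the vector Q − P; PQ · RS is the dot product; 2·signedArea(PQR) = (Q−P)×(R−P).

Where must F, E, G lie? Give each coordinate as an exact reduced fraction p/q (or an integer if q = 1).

1. E_x = 11  [BD ∥ EA ∩ DA ∥ BE]
2. E_y = 1  [BD ∥ EA ∩ DA ∥ BE]
   → E = (11, 1)
3. F_x = 6  [line -10·x + -19·y + 253/2 = 0 ∩ |FA|² = 221/4]
4. F_y = 7/2  [line -10·x + -19·y + 253/2 = 0 ∩ |FA|² = 221/4]
   → F = (6, 7/2)
5. G_x = 17/2  [GC · AB = -1015/4 ∩ GB · EF = -45/8]
6. G_y = 25/4  [GC · AB = -1015/4 ∩ GB · EF = -45/8]
   → G = (17/2, 25/4)

E = (11, 1)
F = (6, 7/2)
G = (17/2, 25/4)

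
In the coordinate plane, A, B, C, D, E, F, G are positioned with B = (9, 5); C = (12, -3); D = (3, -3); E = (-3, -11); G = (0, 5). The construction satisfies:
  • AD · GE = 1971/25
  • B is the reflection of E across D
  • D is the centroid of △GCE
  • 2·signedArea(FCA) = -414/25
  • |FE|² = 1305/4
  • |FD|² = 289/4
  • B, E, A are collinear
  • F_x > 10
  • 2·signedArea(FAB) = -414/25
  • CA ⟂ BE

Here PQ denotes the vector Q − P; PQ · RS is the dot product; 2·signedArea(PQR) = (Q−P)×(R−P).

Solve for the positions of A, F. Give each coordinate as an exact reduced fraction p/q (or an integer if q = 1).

A = (156/25, 33/25)
F = (21/2, 1)

1. A_x = 156/25  [B, E, A are collinear ∩ CA ⟂ BE]
2. A_y = 33/25  [B, E, A are collinear ∩ CA ⟂ BE]
   → A = (156/25, 33/25)
3. F_x = 21/2  [2·signedArea(FAB) = -414/25 ∩ 2·signedArea(FCA) = -414/25]
4. F_y = 1  [2·signedArea(FAB) = -414/25 ∩ 2·signedArea(FCA) = -414/25]
   → F = (21/2, 1)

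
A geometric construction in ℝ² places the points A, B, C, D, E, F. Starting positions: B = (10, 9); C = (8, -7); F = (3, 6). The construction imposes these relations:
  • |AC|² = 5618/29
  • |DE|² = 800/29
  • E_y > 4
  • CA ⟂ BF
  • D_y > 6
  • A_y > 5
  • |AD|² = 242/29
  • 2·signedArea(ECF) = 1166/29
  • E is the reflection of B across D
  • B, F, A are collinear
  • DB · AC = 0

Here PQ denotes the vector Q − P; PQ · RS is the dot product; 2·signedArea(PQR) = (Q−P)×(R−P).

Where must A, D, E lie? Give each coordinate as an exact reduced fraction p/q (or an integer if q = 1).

1. A_x = 73/29  [B, F, A are collinear ∩ CA ⟂ BF]
2. A_y = 168/29  [B, F, A are collinear ∩ CA ⟂ BF]
   → A = (73/29, 168/29)
3. D_x = 150/29  [line -159/29·x + 371/29·y + -1749/29 = 0 ∩ |AD|² = 242/29]
4. D_y = 201/29  [line -159/29·x + 371/29·y + -1749/29 = 0 ∩ |AD|² = 242/29]
   → D = (150/29, 201/29)
5. E_x = 10/29  [E is the reflection of B across D]
6. E_y = 141/29  [E is the reflection of B across D]
   → E = (10/29, 141/29)

A = (73/29, 168/29)
D = (150/29, 201/29)
E = (10/29, 141/29)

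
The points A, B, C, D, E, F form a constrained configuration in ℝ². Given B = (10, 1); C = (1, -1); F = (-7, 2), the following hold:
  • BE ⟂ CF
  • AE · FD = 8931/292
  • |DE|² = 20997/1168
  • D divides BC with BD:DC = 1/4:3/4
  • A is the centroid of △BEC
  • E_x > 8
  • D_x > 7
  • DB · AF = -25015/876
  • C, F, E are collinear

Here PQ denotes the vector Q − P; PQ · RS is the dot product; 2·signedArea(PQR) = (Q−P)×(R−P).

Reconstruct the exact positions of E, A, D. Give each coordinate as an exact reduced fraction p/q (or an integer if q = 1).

A = (468/73, -271/219)
D = (31/4, 1/2)
E = (601/73, -271/73)

1. E_x = 601/73  [C, F, E are collinear ∩ BE ⟂ CF]
2. E_y = -271/73  [C, F, E are collinear ∩ BE ⟂ CF]
   → E = (601/73, -271/73)
3. A_x = 468/73  [A is the centroid of △BEC]
4. A_y = -271/219  [A is the centroid of △BEC]
   → A = (468/73, -271/219)
5. D_x = 31/4  [D divides BC with BD:DC = 1/4:3/4]
6. D_y = 1/2  [D divides BC with BD:DC = 1/4:3/4]
   → D = (31/4, 1/2)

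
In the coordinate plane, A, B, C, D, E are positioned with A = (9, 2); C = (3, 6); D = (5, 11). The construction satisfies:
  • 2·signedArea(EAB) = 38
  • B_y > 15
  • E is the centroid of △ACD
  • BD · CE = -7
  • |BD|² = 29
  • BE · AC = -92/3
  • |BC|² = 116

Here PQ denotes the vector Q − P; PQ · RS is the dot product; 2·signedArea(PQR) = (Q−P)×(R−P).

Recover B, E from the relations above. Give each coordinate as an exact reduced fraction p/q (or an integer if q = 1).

1. E_x = 17/3  [E is the centroid of △ACD]
2. E_y = 19/3  [E is the centroid of △ACD]
   → E = (17/3, 19/3)
3. B_x = 7  [BD · CE = -7 ∩ 2·signedArea(EAB) = 38]
4. B_y = 16  [BD · CE = -7 ∩ 2·signedArea(EAB) = 38]
   → B = (7, 16)

B = (7, 16)
E = (17/3, 19/3)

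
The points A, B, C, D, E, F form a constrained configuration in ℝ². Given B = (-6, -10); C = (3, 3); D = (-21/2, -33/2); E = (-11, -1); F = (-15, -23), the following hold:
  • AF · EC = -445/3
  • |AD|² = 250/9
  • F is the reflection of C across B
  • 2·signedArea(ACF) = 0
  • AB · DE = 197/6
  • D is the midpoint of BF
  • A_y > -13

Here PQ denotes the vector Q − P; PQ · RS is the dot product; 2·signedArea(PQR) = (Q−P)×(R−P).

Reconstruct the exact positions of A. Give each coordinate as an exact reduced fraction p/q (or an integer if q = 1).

A = (-15/2, -73/6)

1. A_x = -15/2  [2·signedArea(ACF) = 0 ∩ AF · EC = -445/3]
2. A_y = -73/6  [2·signedArea(ACF) = 0 ∩ AF · EC = -445/3]
   → A = (-15/2, -73/6)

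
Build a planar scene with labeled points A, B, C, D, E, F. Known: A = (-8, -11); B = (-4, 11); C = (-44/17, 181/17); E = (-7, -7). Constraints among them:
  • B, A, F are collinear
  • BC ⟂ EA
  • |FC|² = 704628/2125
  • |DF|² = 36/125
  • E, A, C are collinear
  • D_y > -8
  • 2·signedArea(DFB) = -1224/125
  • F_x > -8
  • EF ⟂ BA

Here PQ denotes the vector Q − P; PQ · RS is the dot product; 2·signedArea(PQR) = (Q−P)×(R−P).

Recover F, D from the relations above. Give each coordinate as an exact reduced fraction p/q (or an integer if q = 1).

D = (-842/125, -881/125)
F = (-908/125, -869/125)

1. F_x = -908/125  [B, A, F are collinear ∩ EF ⟂ BA]
2. F_y = -869/125  [B, A, F are collinear ∩ EF ⟂ BA]
   → F = (-908/125, -869/125)
3. D_x = -842/125  [line -2244/125·x + 408/125·y + -2448/25 = 0 ∩ |DF|² = 36/125]
4. D_y = -881/125  [line -2244/125·x + 408/125·y + -2448/25 = 0 ∩ |DF|² = 36/125]
   → D = (-842/125, -881/125)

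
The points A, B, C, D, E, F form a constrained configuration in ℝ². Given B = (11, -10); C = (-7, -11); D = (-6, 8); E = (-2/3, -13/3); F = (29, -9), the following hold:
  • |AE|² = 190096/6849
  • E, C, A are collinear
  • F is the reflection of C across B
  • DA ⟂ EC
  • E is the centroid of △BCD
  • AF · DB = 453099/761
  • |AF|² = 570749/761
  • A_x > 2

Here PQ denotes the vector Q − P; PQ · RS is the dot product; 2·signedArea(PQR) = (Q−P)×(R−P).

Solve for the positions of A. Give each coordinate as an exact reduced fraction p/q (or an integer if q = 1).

1. A_x = 2254/761  [E, C, A are collinear ∩ DA ⟂ EC]
2. A_y = -391/761  [E, C, A are collinear ∩ DA ⟂ EC]
   → A = (2254/761, -391/761)

A = (2254/761, -391/761)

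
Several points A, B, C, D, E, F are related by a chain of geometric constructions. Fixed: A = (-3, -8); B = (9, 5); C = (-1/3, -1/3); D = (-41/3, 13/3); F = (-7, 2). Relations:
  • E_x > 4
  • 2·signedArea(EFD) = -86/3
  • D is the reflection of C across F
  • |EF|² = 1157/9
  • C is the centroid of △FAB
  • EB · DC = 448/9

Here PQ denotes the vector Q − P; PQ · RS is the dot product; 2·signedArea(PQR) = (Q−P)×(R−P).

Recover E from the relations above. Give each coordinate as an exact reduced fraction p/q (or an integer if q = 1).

E = (13/3, 7/3)

1. E_x = 13/3  [2·signedArea(EFD) = -86/3 ∩ EB · DC = 448/9]
2. E_y = 7/3  [2·signedArea(EFD) = -86/3 ∩ EB · DC = 448/9]
   → E = (13/3, 7/3)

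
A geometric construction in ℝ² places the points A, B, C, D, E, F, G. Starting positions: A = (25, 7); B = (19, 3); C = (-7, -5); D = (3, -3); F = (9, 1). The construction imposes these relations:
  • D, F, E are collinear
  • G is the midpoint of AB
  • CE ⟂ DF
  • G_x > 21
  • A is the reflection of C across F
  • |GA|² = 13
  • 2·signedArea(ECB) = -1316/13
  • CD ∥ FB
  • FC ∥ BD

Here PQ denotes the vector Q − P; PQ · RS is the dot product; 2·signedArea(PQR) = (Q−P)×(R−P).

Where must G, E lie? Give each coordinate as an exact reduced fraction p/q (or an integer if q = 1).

1. G_x = 22  [G is the midpoint of AB]
2. G_y = 5  [G is the midpoint of AB]
   → G = (22, 5)
3. E_x = -63/13  [D, F, E are collinear ∩ CE ⟂ DF]
4. E_y = -107/13  [D, F, E are collinear ∩ CE ⟂ DF]
   → E = (-63/13, -107/13)

E = (-63/13, -107/13)
G = (22, 5)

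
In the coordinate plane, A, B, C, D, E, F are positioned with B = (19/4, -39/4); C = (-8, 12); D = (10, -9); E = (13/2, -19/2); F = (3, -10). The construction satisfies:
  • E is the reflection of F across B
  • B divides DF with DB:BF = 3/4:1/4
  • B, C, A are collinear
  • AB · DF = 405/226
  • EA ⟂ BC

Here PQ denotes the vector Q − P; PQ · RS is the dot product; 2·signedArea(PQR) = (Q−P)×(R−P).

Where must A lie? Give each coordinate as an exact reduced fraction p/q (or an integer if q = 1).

A = (575/113, -1167/113)

1. A_x = 575/113  [B, C, A are collinear ∩ EA ⟂ BC]
2. A_y = -1167/113  [B, C, A are collinear ∩ EA ⟂ BC]
   → A = (575/113, -1167/113)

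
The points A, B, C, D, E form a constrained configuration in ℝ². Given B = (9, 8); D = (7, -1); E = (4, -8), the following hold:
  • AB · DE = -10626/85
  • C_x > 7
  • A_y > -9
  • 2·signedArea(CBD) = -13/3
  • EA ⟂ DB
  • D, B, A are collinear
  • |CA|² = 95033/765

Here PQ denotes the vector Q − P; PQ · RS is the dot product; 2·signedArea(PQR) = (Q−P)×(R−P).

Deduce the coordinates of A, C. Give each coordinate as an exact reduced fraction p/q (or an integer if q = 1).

A = (457/85, -706/85)
C = (22/3, 8/3)

1. A_x = 457/85  [D, B, A are collinear ∩ EA ⟂ DB]
2. A_y = -706/85  [D, B, A are collinear ∩ EA ⟂ DB]
   → A = (457/85, -706/85)
3. C_x = 22/3  [line 9·x + -2·y + -182/3 = 0 ∩ |CA|² = 95033/765]
4. C_y = 8/3  [line 9·x + -2·y + -182/3 = 0 ∩ |CA|² = 95033/765]
   → C = (22/3, 8/3)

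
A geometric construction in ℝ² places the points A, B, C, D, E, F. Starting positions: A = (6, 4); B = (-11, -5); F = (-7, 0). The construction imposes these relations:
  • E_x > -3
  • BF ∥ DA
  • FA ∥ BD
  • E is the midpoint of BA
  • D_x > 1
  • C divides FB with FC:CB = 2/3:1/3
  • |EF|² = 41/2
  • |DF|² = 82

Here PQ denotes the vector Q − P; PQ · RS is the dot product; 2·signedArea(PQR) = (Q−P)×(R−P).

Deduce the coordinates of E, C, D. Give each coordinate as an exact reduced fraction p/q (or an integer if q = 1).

1. E_x = -5/2  [E is the midpoint of BA]
2. E_y = -1/2  [E is the midpoint of BA]
   → E = (-5/2, -1/2)
3. C_x = -29/3  [C divides FB with FC:CB = 2/3:1/3]
4. C_y = -10/3  [C divides FB with FC:CB = 2/3:1/3]
   → C = (-29/3, -10/3)
5. D_x = 2  [BF ∥ DA ∩ FA ∥ BD]
6. D_y = -1  [BF ∥ DA ∩ FA ∥ BD]
   → D = (2, -1)

C = (-29/3, -10/3)
D = (2, -1)
E = (-5/2, -1/2)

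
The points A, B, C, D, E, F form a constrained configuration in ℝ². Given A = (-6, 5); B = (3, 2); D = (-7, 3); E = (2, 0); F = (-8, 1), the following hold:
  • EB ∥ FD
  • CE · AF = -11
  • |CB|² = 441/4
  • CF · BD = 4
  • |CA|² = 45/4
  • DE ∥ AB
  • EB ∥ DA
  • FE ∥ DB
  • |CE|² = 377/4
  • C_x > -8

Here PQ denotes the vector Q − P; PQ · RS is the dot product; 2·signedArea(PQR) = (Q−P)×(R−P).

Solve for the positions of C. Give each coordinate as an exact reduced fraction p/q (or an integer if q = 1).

C = (-15/2, 2)

1. C_x = -15/2  [CF · BD = 4 ∩ CE · AF = -11]
2. C_y = 2  [CF · BD = 4 ∩ CE · AF = -11]
   → C = (-15/2, 2)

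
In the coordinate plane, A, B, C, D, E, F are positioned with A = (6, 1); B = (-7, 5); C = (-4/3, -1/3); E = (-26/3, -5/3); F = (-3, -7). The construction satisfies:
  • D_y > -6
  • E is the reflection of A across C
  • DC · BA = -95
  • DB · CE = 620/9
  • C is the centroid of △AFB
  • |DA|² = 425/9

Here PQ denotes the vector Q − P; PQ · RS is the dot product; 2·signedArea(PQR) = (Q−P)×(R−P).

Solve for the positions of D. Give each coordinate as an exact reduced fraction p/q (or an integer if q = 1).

1. D_x = 13/3  [DC · BA = -95 ∩ DB · CE = 620/9]
2. D_y = -17/3  [DC · BA = -95 ∩ DB · CE = 620/9]
   → D = (13/3, -17/3)

D = (13/3, -17/3)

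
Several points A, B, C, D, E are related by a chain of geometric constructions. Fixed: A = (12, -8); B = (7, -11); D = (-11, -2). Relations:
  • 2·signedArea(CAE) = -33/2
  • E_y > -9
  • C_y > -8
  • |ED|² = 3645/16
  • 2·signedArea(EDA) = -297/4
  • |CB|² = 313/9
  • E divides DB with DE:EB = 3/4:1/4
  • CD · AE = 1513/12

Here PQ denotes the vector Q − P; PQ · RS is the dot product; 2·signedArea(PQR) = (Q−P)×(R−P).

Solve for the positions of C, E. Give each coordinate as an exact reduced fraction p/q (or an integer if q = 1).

1. E_x = 5/2  [E divides DB with DE:EB = 3/4:1/4]
2. E_y = -35/4  [E divides DB with DE:EB = 3/4:1/4]
   → E = (5/2, -35/4)
3. C_x = 8/3  [2·signedArea(CAE) = -33/2 ∩ CD · AE = 1513/12]
4. C_y = -7  [2·signedArea(CAE) = -33/2 ∩ CD · AE = 1513/12]
   → C = (8/3, -7)

C = (8/3, -7)
E = (5/2, -35/4)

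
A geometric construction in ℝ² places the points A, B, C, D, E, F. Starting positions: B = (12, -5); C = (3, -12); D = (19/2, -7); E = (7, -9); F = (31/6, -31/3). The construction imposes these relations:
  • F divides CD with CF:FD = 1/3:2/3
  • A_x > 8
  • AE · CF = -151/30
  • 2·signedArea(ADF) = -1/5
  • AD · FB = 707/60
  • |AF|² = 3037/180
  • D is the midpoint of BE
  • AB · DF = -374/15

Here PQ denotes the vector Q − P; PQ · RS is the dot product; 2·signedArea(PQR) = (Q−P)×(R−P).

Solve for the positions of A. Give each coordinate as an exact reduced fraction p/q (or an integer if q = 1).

1. A_x = 42/5  [AE · CF = -151/30 ∩ 2·signedArea(ADF) = -1/5]
2. A_y = -39/5  [AE · CF = -151/30 ∩ 2·signedArea(ADF) = -1/5]
   → A = (42/5, -39/5)

A = (42/5, -39/5)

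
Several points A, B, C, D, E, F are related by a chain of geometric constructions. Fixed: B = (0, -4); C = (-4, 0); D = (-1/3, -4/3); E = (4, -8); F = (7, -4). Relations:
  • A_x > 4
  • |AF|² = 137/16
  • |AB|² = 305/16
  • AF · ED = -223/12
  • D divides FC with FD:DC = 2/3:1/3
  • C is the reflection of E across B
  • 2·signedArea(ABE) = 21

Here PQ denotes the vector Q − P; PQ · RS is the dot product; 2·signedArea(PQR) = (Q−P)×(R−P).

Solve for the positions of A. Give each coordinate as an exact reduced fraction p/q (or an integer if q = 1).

1. A_x = 17/4  [2·signedArea(ABE) = 21 ∩ AF · ED = -223/12]
2. A_y = -3  [2·signedArea(ABE) = 21 ∩ AF · ED = -223/12]
   → A = (17/4, -3)

A = (17/4, -3)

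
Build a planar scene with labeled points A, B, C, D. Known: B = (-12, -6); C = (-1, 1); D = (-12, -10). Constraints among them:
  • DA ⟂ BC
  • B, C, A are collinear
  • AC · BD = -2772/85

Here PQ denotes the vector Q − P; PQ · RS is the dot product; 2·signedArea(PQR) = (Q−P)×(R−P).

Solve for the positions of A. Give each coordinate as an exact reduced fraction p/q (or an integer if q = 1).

A = (-1174/85, -608/85)

1. A_x = -1174/85  [B, C, A are collinear ∩ DA ⟂ BC]
2. A_y = -608/85  [B, C, A are collinear ∩ DA ⟂ BC]
   → A = (-1174/85, -608/85)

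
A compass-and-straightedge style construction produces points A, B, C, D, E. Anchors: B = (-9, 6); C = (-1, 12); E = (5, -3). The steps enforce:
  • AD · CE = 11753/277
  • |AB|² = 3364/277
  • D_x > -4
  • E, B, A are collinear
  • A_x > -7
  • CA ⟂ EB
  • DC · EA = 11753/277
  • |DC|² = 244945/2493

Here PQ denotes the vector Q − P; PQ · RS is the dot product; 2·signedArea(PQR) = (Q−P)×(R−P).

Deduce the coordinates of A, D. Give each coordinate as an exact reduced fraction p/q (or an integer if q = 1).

A = (-1681/277, 1140/277)
D = (-2789/831, 657/277)

1. A_x = -1681/277  [E, B, A are collinear ∩ CA ⟂ EB]
2. A_y = 1140/277  [E, B, A are collinear ∩ CA ⟂ EB]
   → A = (-1681/277, 1140/277)
3. D_x = -2789/831  [DC · EA = 11753/277 ∩ AD · CE = 11753/277]
4. D_y = 657/277  [DC · EA = 11753/277 ∩ AD · CE = 11753/277]
   → D = (-2789/831, 657/277)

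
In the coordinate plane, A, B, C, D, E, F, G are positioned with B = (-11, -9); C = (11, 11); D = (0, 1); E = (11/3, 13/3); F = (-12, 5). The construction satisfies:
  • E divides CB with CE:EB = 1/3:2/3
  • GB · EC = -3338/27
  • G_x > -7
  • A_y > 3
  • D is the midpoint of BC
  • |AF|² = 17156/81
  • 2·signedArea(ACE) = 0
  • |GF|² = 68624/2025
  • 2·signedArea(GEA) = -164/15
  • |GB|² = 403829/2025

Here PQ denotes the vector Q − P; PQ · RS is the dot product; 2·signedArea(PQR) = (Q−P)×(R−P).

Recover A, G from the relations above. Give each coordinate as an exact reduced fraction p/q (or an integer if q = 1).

1. A_x = 22/9  [line 20/3·x + -22/3·y + 22/3 = 0 ∩ |AF|² = 17156/81]
2. A_y = 29/9  [line 20/3·x + -22/3·y + 22/3 = 0 ∩ |AF|² = 17156/81]
   → A = (22/9, 29/9)
3. G_x = -56/9  [2·signedArea(GEA) = -164/15 ∩ GB · EC = -3338/27]
4. G_y = 193/45  [2·signedArea(GEA) = -164/15 ∩ GB · EC = -3338/27]
   → G = (-56/9, 193/45)

A = (22/9, 29/9)
G = (-56/9, 193/45)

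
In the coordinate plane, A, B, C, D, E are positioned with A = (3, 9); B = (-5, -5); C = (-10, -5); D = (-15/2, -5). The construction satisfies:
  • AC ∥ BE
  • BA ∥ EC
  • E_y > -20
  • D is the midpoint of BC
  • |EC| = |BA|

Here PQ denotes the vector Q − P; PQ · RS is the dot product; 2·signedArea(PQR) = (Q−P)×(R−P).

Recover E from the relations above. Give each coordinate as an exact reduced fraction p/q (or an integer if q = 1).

1. E_x = -18  [BA ∥ EC ∩ AC ∥ BE]
2. E_y = -19  [BA ∥ EC ∩ AC ∥ BE]
   → E = (-18, -19)

E = (-18, -19)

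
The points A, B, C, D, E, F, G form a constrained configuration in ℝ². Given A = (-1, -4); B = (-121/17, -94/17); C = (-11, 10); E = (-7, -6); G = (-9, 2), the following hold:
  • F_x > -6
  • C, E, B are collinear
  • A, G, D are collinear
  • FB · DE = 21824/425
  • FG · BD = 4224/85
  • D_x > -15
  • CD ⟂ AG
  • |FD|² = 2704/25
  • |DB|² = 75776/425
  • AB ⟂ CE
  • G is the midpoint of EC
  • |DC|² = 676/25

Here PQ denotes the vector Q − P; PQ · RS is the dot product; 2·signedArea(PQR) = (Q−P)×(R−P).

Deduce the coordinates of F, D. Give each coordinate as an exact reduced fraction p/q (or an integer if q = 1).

1. D_x = -353/25  [A, G, D are collinear ∩ CD ⟂ AG]
2. D_y = 146/25  [A, G, D are collinear ∩ CD ⟂ AG]
   → D = (-353/25, 146/25)
3. F_x = -29/5  [FG · BD = 4224/85 ∩ FB · DE = 21824/425]
4. F_y = -2/5  [FG · BD = 4224/85 ∩ FB · DE = 21824/425]
   → F = (-29/5, -2/5)

D = (-353/25, 146/25)
F = (-29/5, -2/5)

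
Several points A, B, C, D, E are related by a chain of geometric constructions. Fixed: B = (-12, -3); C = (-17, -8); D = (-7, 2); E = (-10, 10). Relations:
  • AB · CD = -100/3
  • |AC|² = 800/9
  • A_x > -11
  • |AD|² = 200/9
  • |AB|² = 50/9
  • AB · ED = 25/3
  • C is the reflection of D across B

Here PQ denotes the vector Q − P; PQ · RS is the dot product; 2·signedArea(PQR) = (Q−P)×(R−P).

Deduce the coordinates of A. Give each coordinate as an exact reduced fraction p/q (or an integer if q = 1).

A = (-31/3, -4/3)

1. A_x = -31/3  [AB · ED = 25/3 ∩ AB · CD = -100/3]
2. A_y = -4/3  [AB · ED = 25/3 ∩ AB · CD = -100/3]
   → A = (-31/3, -4/3)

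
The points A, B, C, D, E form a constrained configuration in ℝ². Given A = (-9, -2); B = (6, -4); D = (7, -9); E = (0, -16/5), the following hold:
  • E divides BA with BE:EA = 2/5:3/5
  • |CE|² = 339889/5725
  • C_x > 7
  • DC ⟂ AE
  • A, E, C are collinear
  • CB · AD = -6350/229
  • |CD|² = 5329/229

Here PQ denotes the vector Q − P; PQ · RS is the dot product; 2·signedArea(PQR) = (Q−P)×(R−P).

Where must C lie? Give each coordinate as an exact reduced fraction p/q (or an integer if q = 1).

1. C_x = 1749/229  [A, E, C are collinear ∩ DC ⟂ AE]
2. C_y = -966/229  [A, E, C are collinear ∩ DC ⟂ AE]
   → C = (1749/229, -966/229)

C = (1749/229, -966/229)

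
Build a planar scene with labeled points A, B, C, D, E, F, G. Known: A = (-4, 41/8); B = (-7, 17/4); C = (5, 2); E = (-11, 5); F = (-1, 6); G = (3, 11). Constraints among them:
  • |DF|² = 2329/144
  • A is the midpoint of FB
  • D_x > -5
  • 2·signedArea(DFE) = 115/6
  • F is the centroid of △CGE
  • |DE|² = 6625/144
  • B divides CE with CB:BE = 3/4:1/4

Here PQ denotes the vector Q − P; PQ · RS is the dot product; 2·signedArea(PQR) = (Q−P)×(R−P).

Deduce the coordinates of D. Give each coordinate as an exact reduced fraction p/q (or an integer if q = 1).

1. D_x = -13/3  [line 1·x + -10·y + 251/6 = 0 ∩ |DE|² = 6625/144]
2. D_y = 15/4  [line 1·x + -10·y + 251/6 = 0 ∩ |DE|² = 6625/144]
   → D = (-13/3, 15/4)

D = (-13/3, 15/4)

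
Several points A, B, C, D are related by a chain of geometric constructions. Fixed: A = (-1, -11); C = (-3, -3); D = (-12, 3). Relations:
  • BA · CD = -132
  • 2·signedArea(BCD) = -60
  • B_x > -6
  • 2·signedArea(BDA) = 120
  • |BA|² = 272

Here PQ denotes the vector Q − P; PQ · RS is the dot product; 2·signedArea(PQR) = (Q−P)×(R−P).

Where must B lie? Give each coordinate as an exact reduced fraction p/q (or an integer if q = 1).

B = (-5, 5)

1. B_x = -5  [2·signedArea(BCD) = -60 ∩ 2·signedArea(BDA) = 120]
2. B_y = 5  [2·signedArea(BCD) = -60 ∩ 2·signedArea(BDA) = 120]
   → B = (-5, 5)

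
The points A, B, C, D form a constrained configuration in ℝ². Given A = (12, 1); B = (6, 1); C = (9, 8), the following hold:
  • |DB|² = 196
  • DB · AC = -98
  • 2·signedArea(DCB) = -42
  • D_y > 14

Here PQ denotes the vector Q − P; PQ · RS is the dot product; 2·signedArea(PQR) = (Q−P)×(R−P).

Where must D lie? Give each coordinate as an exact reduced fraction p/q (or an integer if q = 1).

1. D_x = 6  [DB · AC = -98 ∩ 2·signedArea(DCB) = -42]
2. D_y = 15  [DB · AC = -98 ∩ 2·signedArea(DCB) = -42]
   → D = (6, 15)

D = (6, 15)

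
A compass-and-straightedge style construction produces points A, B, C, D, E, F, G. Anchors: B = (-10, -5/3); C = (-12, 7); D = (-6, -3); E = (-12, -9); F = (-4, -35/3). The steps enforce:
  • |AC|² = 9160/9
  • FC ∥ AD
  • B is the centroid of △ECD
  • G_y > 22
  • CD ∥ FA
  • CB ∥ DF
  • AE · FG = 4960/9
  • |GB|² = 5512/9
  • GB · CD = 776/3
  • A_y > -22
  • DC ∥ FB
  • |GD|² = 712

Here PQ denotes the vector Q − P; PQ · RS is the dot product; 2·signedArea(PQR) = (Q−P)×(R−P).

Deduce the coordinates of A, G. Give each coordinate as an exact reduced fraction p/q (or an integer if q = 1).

A = (2, -65/3)
G = (-12, 23)

1. A_x = 2  [FC ∥ AD ∩ CD ∥ FA]
2. A_y = -65/3  [FC ∥ AD ∩ CD ∥ FA]
   → A = (2, -65/3)
3. G_x = -12  [GB · CD = 776/3 ∩ AE · FG = 4960/9]
4. G_y = 23  [GB · CD = 776/3 ∩ AE · FG = 4960/9]
   → G = (-12, 23)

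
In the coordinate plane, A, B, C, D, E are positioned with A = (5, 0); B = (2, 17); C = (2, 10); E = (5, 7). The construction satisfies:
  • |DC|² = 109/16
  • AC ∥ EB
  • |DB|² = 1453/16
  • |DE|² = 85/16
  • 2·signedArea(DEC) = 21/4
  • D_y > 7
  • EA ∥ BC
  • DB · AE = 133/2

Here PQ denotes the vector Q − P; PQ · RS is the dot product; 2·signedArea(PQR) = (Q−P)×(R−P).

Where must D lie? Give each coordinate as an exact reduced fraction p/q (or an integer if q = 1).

1. D_x = 11/4  [2·signedArea(DEC) = 21/4 ∩ DB · AE = 133/2]
2. D_y = 15/2  [2·signedArea(DEC) = 21/4 ∩ DB · AE = 133/2]
   → D = (11/4, 15/2)

D = (11/4, 15/2)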